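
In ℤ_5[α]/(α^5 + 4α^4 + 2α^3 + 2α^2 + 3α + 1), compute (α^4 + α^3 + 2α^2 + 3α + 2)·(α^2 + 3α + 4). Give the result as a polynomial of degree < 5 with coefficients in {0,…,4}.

Multiply in ℤ_5[α]: (α^4 + α^3 + 2α^2 + 3α + 2)·(α^2 + 3α + 4) = α^6 + 4α^5 + 4α^4 + 3α^3 + 4α^2 + 3α + 3.
Reduce using α^5 ≡ α^4 + 3α^3 + 3α^2 + 2α + 4 (mod α^5 + 4α^4 + 2α^3 + 2α^2 + 3α + 1).
Reduced: 2α^4 + α^3 + α^2 + 2α + 3.

2α^4 + α^3 + α^2 + 2α + 3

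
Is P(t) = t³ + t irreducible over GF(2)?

No

Check for roots in GF(2): P(0) = 0 → root; P(1) = 0 → root.
P(0) = 0, so (t) divides P(t); P is reducible.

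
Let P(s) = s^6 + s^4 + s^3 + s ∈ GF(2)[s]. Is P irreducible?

Check for roots in GF(2): P(0) = 0 → root; P(1) = 0 → root.
P(0) = 0, so (s) divides P(s); P is reducible.

No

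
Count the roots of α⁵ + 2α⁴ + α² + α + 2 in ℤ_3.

Write g(α) = α⁵ + 2α⁴ + α² + α + 2.
Evaluate at each of the 3 elements of ℤ_3:
g(0) = 2; g(1) = 1; g(2) = 0 → root.
Roots: {2}.

1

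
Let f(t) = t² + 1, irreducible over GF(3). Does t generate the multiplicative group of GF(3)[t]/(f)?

|GF(3^2)^×| = 3^2 − 1 = 8. Prime factorization: 8 = 2^3.
f is primitive ⇔ t has order 8 in GF(3)[t]/(f), i.e. t^(8/q) ≠ 1 for each prime q | 8.
t^(4) mod f = 1
Since t^(4) = 1, the order of t divides 4 < 8; not primitive.

No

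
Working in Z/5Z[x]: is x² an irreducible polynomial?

Write m(x) = x².
Check for roots in Z/5Z: m(0) = 0 → root; m(1) = 1; m(2) = 4; m(3) = 4; m(4) = 1.
m(0) = 0, so (x) divides m(x); m is reducible.

No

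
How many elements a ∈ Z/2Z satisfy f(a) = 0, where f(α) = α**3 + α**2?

Evaluate at each of the 2 elements of Z/2Z:
f(0) = 0 → root; f(1) = 0 → root.
Roots: {0, 1}.

2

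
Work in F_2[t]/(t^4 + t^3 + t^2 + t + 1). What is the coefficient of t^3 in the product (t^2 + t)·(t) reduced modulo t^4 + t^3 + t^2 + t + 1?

1

Multiply in F_2[t]: (t^2 + t)·(t) = t^3 + t^2.
Reduced: t^3 + t^2.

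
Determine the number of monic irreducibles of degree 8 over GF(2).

30

x^(2^8) − x is the product of all monic irreducibles of degree dividing 8; Möbius inversion gives N = (1/8) Σ μ(8/d)·2^d.
Divisors of 8: 1, 2, 4, 8; μ(8/d) for each: 0, 0, -1, 1.
Σ = − 2^4 + 2^8 = 240.
N = 240/8 = 30.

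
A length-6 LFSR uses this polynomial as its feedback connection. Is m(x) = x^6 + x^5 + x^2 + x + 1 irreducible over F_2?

Check for roots in F_2: m(0) = 1; m(1) = 1.
No roots, so no linear factors.
Monic irreducibles of degree 2 over GF(2): x^2 + x + 1.
None of them divide m (all give nonzero remainder).
Monic irreducibles of degree 3 over GF(2): x^3 + x + 1, x^3 + x^2 + 1.
None of them divide m (all give nonzero remainder).
No irreducible factor of degree ≤ 3 exists, so m is irreducible over GF(2).

Yes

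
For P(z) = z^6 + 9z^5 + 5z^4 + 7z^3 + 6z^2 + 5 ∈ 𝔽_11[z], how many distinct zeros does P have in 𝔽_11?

3

Evaluate at each of the 11 elements of 𝔽_11:
P(0) = 5; P(1) = 0 → root; P(2) = 0 → root; P(3) = 5; P(4) = 5; P(5) = 0 → root; P(6) = 3; P(7) = 4; P(8) = 5; P(9) = 5; P(10) = 1.
Roots: {1, 2, 5}.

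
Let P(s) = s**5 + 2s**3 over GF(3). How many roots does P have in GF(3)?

Evaluate at each of the 3 elements of GF(3):
P(0) = 0 → root; P(1) = 0 → root; P(2) = 0 → root.
Roots: {0, 1, 2}.

3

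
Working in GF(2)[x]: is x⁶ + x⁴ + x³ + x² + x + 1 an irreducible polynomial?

No

Write f(x) = x⁶ + x⁴ + x³ + x² + x + 1.
Check for roots in GF(2): f(0) = 1; f(1) = 0 → root.
f(1) = 0, so (x − 1) divides f(x); f is reducible.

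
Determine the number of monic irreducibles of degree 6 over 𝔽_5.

2580

x^(5^6) − x is the product of all monic irreducibles of degree dividing 6; Möbius inversion gives N = (1/6) Σ μ(6/d)·5^d.
Divisors of 6: 1, 2, 3, 6; μ(6/d) for each: 1, -1, -1, 1.
Σ = 5^1 − 5^2 − 5^3 + 5^6 = 15480.
N = 15480/6 = 2580.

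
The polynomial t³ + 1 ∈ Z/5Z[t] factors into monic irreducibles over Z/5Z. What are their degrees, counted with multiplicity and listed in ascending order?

Write h(t) = t³ + 1.
Roots in Z/5Z: h(0) = 1; h(1) = 2; h(2) = 4; h(3) = 3; h(4) = 0 → root.
Linear factors from roots: (t + 1).
Complete factorization: h(t) = (t + 1)·(t² - t + 1).
Factor degrees with multiplicity: 1 + 2 = 3.

1, 2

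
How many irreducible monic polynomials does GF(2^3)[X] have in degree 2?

28

x^(8^2) − x is the product of all monic irreducibles of degree dividing 2; Möbius inversion gives N = (1/2) Σ μ(2/d)·8^d.
Divisors of 2: 1, 2; μ(2/d) for each: -1, 1.
Σ = − 8^1 + 8^2 = 56.
N = 56/2 = 28.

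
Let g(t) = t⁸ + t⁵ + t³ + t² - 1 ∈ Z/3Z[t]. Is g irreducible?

No

Check for roots in Z/3Z: g(0) = 2; g(1) = 0 → root; g(2) = 2.
g(1) = 0, so (t − 1) divides g(t); g is reducible.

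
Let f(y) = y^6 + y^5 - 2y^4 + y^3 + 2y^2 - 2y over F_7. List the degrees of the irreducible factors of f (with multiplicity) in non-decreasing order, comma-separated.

Linear factors from roots: (y).
Complete factorization: f(y) = (y)·(y^2 - y - 3)·(y^3 + 2y^2 + 3y + 3).
Factor degrees with multiplicity: 1 + 2 + 3 = 6.

1, 2, 3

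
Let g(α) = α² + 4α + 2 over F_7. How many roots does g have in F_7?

Evaluate at each of the 7 elements of F_7:
g(0) = 2; g(1) = 0 → root; g(2) = 0 → root; g(3) = 2; g(4) = 6; g(5) = 5; g(6) = 6.
Roots: {1, 2}.

2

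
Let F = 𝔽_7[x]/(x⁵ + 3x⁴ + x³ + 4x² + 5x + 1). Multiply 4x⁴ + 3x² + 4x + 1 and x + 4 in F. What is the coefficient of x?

4

Multiply in 𝔽_7[x]: (4x⁴ + 3x² + 4x + 1)·(x + 4) = 4x⁵ + 2x⁴ + 3x³ + 2x² + 3x + 4.
Reduce using x⁵ ≡ 4x⁴ + 6x³ + 3x² + 2x + 6 (mod x⁵ + 3x⁴ + x³ + 4x² + 5x + 1).
Reduced: 4x⁴ + 6x³ + 4x.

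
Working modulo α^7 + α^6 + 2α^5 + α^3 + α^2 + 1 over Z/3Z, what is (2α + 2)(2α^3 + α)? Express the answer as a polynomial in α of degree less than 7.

Multiply in Z/3Z[α]: (2α + 2)·(2α^3 + α) = α^4 + α^3 + 2α^2 + 2α.
Reduced: α^4 + α^3 + 2α^2 + 2α.

α^4 + α^3 + 2α^2 + 2α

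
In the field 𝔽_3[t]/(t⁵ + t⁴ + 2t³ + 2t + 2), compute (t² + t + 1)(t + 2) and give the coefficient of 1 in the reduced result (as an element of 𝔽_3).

2

Multiply in 𝔽_3[t]: (t² + t + 1)·(t + 2) = t³ + 2.
Reduced: t³ + 2.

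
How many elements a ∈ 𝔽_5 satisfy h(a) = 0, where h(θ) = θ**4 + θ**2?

3

Evaluate at each of the 5 elements of 𝔽_5:
h(0) = 0 → root; h(1) = 2; h(2) = 0 → root; h(3) = 0 → root; h(4) = 2.
Roots: {0, 2, 3}.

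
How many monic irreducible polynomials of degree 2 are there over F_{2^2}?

6

Gauss's count: N_{4}(2) = (1/2) Σ_{d|2} μ(2/d)·4^d.
Divisors of 2: 1, 2; μ(2/d) for each: -1, 1.
Σ = − 4^1 + 4^2 = 12.
N = 12/2 = 6.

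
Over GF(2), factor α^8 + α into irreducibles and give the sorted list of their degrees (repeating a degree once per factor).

Write h(α) = α^8 + α.
Roots in GF(2): h(0) = 0 → root; h(1) = 0 → root.
Linear factors from roots: (α), (α + 1).
Complete factorization: h(α) = (α)·(α + 1)·(α^3 + α + 1)·(α^3 + α^2 + 1).
Factor degrees with multiplicity: 1 + 1 + 3 + 3 = 8.

1, 1, 3, 3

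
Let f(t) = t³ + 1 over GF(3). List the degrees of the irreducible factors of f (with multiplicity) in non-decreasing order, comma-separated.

Roots in GF(3): f(0) = 1; f(1) = 2; f(2) = 0 → root.
Linear factors from roots: (t + 1).
Complete factorization: f(t) = (t + 1)^3.
Factor degrees with multiplicity: 1 + 1 + 1 = 3.

1, 1, 1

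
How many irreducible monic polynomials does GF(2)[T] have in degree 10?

The number of monic irreducibles of degree 10 over GF(2) is (1/10)·Σ_{d∣10} μ(10/d) 2^d.
Divisors of 10: 1, 2, 5, 10; μ(10/d) for each: 1, -1, -1, 1.
Σ = 2^1 − 2^2 − 2^5 + 2^10 = 990.
N = 990/10 = 99.

99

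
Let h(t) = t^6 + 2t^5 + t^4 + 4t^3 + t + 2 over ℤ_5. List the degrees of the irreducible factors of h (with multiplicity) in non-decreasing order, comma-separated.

Roots in ℤ_5: h(0) = 2; h(1) = 1; h(2) = 0 → root; h(3) = 4; h(4) = 2.
Linear factors from roots: (t + 3).
Complete factorization: h(t) = (t + 3)·(t^2 + t + 1)·(t^3 + 3t^2 + 4).
Factor degrees with multiplicity: 1 + 2 + 3 = 6.

1, 2, 3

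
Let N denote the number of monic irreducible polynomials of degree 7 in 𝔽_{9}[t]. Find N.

683280

By the necklace-counting formula, N_9(7) = (1/7) Σ_{d|7} μ(7/d)·9^d.
Divisors of 7: 1, 7; μ(7/d) for each: -1, 1.
Σ = − 9^1 + 9^7 = 4782960.
N = 4782960/7 = 683280.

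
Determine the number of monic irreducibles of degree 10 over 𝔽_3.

Gauss's count: N_{3}(10) = (1/10) Σ_{d|10} μ(10/d)·3^d.
Divisors of 10: 1, 2, 5, 10; μ(10/d) for each: 1, -1, -1, 1.
Σ = 3^1 − 3^2 − 3^5 + 3^10 = 58800.
N = 58800/10 = 5880.

5880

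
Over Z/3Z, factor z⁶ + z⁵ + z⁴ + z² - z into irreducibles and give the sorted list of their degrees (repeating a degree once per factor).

Write f(z) = z⁶ + z⁵ + z⁴ + z² - z.
Roots in Z/3Z: f(0) = 0 → root; f(1) = 0 → root; f(2) = 0 → root.
Linear factors from roots: (z), (z - 1), (z + 1).
Complete factorization: f(z) = (z)·(z + 1)·(z - 1)·(z³ + z² - z + 1).
Factor degrees with multiplicity: 1 + 1 + 1 + 3 = 6.

1, 1, 1, 3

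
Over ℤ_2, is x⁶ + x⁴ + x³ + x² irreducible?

No

Write g(x) = x⁶ + x⁴ + x³ + x².
Check for roots in ℤ_2: g(0) = 0 → root; g(1) = 0 → root.
g(0) = 0, so (x) divides g(x); g is reducible.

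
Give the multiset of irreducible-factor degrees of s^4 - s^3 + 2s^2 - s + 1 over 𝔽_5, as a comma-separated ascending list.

1, 1, 2

Write f(s) = s^4 - s^3 + 2s^2 - s + 1.
Roots in 𝔽_5: f(0) = 1; f(1) = 2; f(2) = 0 → root; f(3) = 0 → root; f(4) = 1.
Linear factors from roots: (s - 2), (s + 2).
Complete factorization: f(s) = (s + 2)·(s - 2)·(s^2 - s + 1).
Factor degrees with multiplicity: 1 + 1 + 2 = 4.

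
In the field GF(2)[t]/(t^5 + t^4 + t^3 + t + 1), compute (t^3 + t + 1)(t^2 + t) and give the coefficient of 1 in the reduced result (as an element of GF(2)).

Multiply in GF(2)[t]: (t^3 + t + 1)·(t^2 + t) = t^5 + t^4 + t^3 + t.
Reduce using t^5 ≡ t^4 + t^3 + t + 1 (mod t^5 + t^4 + t^3 + t + 1).
Reduced: 1.

1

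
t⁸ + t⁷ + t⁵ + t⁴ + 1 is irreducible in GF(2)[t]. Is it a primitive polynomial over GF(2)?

No

Write f(t) = t⁸ + t⁷ + t⁵ + t⁴ + 1.
|GF(2^8)^×| = 2^8 − 1 = 255. Prime factorization: 255 = 3·5·17.
f is primitive ⇔ t has order 255 in GF(2)[t]/(f), i.e. t^(255/q) ≠ 1 for each prime q | 255.
t^(85) mod f = t⁷ + t⁶ + t³ + t² + 1.
t^(51) mod f = 1
t^(15) mod f = t⁵ + t⁴ + t + 1.
Since t^(51) = 1, the order of t divides 51 < 255; not primitive.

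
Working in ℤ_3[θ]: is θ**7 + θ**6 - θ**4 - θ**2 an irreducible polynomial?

No

Write P(θ) = θ**7 + θ**6 - θ**4 - θ**2.
Check for roots in ℤ_3: P(0) = 0 → root; P(1) = 0 → root; P(2) = 1.
P(0) = 0, so (θ) divides P(θ); P is reducible.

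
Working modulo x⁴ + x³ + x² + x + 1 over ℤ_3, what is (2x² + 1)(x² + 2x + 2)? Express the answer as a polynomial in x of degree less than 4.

Multiply in ℤ_3[x]: (2x² + 1)·(x² + 2x + 2) = 2x⁴ + x³ + 2x² + 2x + 2.
Reduce using x⁴ ≡ 2x³ + 2x² + 2x + 2 (mod x⁴ + x³ + x² + x + 1).
Reduced: 2x³.

2x^3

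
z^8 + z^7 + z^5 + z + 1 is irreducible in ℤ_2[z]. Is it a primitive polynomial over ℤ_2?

No

Write f(z) = z^8 + z^7 + z^5 + z + 1.
|GF(2^8)^×| = 2^8 − 1 = 255. Prime factorization: 255 = 3·5·17.
f is primitive ⇔ z has order 255 in GF(2)[z]/(f), i.e. z^(255/q) ≠ 1 for each prime q | 255.
z^(85) mod f = 1
z^(51) mod f = z^6 + z^4 + z^3 + z.
z^(15) mod f = z^5 + z^4 + z^3.
Since z^(85) = 1, the order of z divides 85 < 255; not primitive.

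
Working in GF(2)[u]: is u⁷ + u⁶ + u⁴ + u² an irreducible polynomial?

Write P(u) = u⁷ + u⁶ + u⁴ + u².
Check for roots in GF(2): P(0) = 0 → root; P(1) = 0 → root.
P(0) = 0, so (u) divides P(u); P is reducible.

No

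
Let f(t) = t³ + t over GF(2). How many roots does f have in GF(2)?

Evaluate at each of the 2 elements of GF(2):
f(0) = 0 → root; f(1) = 0 → root.
Roots: {0, 1}.

2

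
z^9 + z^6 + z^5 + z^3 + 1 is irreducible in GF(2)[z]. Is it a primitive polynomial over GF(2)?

Yes

Write f(z) = z^9 + z^6 + z^5 + z^3 + 1.
|GF(2^9)^×| = 2^9 − 1 = 511. Prime factorization: 511 = 7·73.
f is primitive ⇔ z has order 511 in GF(2)[z]/(f), i.e. z^(511/q) ≠ 1 for each prime q | 511.
z^(73) mod f = z^6 + z^5 + z^3 + z^2 + z.
z^(7) mod f = z^7.
None equal 1, so z has full order 511; f is primitive.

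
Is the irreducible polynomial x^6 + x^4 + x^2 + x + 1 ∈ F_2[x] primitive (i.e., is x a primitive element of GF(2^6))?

No

Write f(x) = x^6 + x^4 + x^2 + x + 1.
|GF(2^6)^×| = 2^6 − 1 = 63. Prime factorization: 63 = 3^2·7.
f is primitive ⇔ x has order 63 in GF(2)[x]/(f), i.e. x^(63/q) ≠ 1 for each prime q | 63.
x^(21) mod f = 1
x^(9) mod f = x^4 + x^2 + x.
Since x^(21) = 1, the order of x divides 21 < 63; not primitive.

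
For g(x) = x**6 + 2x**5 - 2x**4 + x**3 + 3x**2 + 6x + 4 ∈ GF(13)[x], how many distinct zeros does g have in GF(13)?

1

Evaluate at each of the 13 elements of GF(13):
g(0) = 4; g(1) = 2; g(2) = 2; g(3) = 11; g(4) = 0 → root; g(5) = 7; g(6) = 11; g(7) = 6; g(8) = 2; g(9) = 5; g(10) = 2; g(11) = 3; g(12) = 10.
Roots: {4}.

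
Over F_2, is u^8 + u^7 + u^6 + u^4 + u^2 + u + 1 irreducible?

Yes

Write P(u) = u^8 + u^7 + u^6 + u^4 + u^2 + u + 1.
Check for roots in F_2: P(0) = 1; P(1) = 1.
No roots, so no linear factors.
Monic irreducibles of degree 2 over GF(2): u^2 + u + 1.
None of them divide P (all give nonzero remainder).
Monic irreducibles of degree 3 over GF(2): u^3 + u + 1, u^3 + u^2 + 1.
None of them divide P (all give nonzero remainder).
Monic irreducibles of degree 4 over GF(2): u^4 + u + 1, u^4 + u^3 + 1, u^4 + u^3 + u^2 + u + 1.
None of them divide P (all give nonzero remainder).
No irreducible factor of degree ≤ 4 exists, so P is irreducible over GF(2).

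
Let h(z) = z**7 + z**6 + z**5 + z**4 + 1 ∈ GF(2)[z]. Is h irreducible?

Check for roots in GF(2): h(0) = 1; h(1) = 1.
No roots, so no linear factors.
Monic irreducibles of degree 2 over GF(2): z**2 + z + 1.
None of them divide h (all give nonzero remainder).
Monic irreducibles of degree 3 over GF(2): z**3 + z + 1, z**3 + z**2 + 1.
None of them divide h (all give nonzero remainder).
No irreducible factor of degree ≤ 3 exists, so h is irreducible over GF(2).

Yes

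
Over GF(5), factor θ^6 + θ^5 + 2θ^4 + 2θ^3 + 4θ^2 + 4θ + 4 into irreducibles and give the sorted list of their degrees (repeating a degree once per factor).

1, 2, 3

Write g(θ) = θ^6 + θ^5 + 2θ^4 + 2θ^3 + 4θ^2 + 4θ + 4.
Roots in GF(5): g(0) = 4; g(1) = 3; g(2) = 2; g(3) = 0 → root; g(4) = 4.
Linear factors from roots: (θ + 2).
Complete factorization: g(θ) = (θ + 2)·(θ^2 + 4θ + 1)·(θ^3 + 3θ + 2).
Factor degrees with multiplicity: 1 + 2 + 3 = 6.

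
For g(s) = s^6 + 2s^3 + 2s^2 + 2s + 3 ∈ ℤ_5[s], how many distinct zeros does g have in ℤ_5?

Evaluate at each of the 5 elements of ℤ_5:
g(0) = 3; g(1) = 0 → root; g(2) = 0 → root; g(3) = 0 → root; g(4) = 2.
Roots: {1, 2, 3}.

3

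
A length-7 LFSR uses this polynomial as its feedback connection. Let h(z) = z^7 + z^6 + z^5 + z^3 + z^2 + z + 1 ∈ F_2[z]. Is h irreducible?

Yes

Check for roots in F_2: h(0) = 1; h(1) = 1.
No roots, so no linear factors.
Monic irreducibles of degree 2 over GF(2): z^2 + z + 1.
None of them divide h (all give nonzero remainder).
Monic irreducibles of degree 3 over GF(2): z^3 + z + 1, z^3 + z^2 + 1.
None of them divide h (all give nonzero remainder).
No irreducible factor of degree ≤ 3 exists, so h is irreducible over GF(2).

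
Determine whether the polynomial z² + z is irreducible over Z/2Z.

No

Write f(z) = z² + z.
Check for roots in Z/2Z: f(0) = 0 → root; f(1) = 0 → root.
f(0) = 0, so (z) divides f(z); f is reducible.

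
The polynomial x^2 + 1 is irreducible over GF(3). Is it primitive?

Write f(x) = x^2 + 1.
|GF(3^2)^×| = 3^2 − 1 = 8. Prime factorization: 8 = 2^3.
f is primitive ⇔ x has order 8 in GF(3)[x]/(f), i.e. x^(8/q) ≠ 1 for each prime q | 8.
x^(4) mod f = 1
Since x^(4) = 1, the order of x divides 4 < 8; not primitive.

No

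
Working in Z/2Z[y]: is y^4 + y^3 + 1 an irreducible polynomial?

Write h(y) = y^4 + y^3 + 1.
Check for roots in Z/2Z: h(0) = 1; h(1) = 1.
No roots, so no linear factors.
Monic irreducibles of degree 2 over GF(2): y^2 + y + 1.
None of them divide h (all give nonzero remainder).
No irreducible factor of degree ≤ 2 exists, so h is irreducible over GF(2).

Yes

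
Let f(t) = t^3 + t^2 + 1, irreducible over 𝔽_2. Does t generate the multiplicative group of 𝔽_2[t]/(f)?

|GF(2^3)^×| = 2^3 − 1 = 7. Prime factorization: 7 = 7.
f is primitive ⇔ t has order 7 in GF(2)[t]/(f), i.e. t^(7/q) ≠ 1 for each prime q | 7.
t^(1) mod f = t.
None equal 1, so t has full order 7; f is primitive.

Yes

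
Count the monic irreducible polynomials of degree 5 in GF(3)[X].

Gauss's count: N_{3}(5) = (1/5) Σ_{d|5} μ(5/d)·3^d.
Divisors of 5: 1, 5; μ(5/d) for each: -1, 1.
Σ = − 3^1 + 3^5 = 240.
N = 240/5 = 48.

48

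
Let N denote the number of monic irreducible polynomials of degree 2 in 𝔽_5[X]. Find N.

Gauss's count: N_{5}(2) = (1/2) Σ_{d|2} μ(2/d)·5^d.
Divisors of 2: 1, 2; μ(2/d) for each: -1, 1.
Σ = − 5^1 + 5^2 = 20.
N = 20/2 = 10.

10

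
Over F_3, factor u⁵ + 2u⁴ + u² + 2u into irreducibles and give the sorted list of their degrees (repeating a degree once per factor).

Write g(u) = u⁵ + 2u⁴ + u² + 2u.
Roots in F_3: g(0) = 0 → root; g(1) = 0 → root; g(2) = 0 → root.
Linear factors from roots: (u), (u + 2), (u + 1).
Complete factorization: g(u) = (u)·(u + 2)·(u + 1)^3.
Factor degrees with multiplicity: 1 + 1 + 1 + 1 + 1 = 5.

1, 1, 1, 1, 1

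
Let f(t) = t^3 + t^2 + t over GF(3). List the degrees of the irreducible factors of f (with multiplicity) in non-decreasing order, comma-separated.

Roots in GF(3): f(0) = 0 → root; f(1) = 0 → root; f(2) = 2.
Linear factors from roots: (t), (t - 1).
Complete factorization: f(t) = (t)·(t - 1)^2.
Factor degrees with multiplicity: 1 + 1 + 1 = 3.

1, 1, 1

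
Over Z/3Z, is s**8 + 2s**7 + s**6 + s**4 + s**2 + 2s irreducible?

Write g(s) = s**8 + 2s**7 + s**6 + s**4 + s**2 + 2s.
Check for roots in Z/3Z: g(0) = 0 → root; g(1) = 2; g(2) = 0 → root.
g(0) = 0, so (s) divides g(s); g is reducible.

No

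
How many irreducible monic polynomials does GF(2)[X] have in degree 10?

99

x^(2^10) − x is the product of all monic irreducibles of degree dividing 10; Möbius inversion gives N = (1/10) Σ μ(10/d)·2^d.
Divisors of 10: 1, 2, 5, 10; μ(10/d) for each: 1, -1, -1, 1.
Σ = 2^1 − 2^2 − 2^5 + 2^10 = 990.
N = 990/10 = 99.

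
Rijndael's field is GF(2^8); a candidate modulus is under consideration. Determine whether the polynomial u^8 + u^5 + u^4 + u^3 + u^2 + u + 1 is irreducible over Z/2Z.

Yes

Write P(u) = u^8 + u^5 + u^4 + u^3 + u^2 + u + 1.
Check for roots in Z/2Z: P(0) = 1; P(1) = 1.
No roots, so no linear factors.
Monic irreducibles of degree 2 over GF(2): u^2 + u + 1.
None of them divide P (all give nonzero remainder).
Monic irreducibles of degree 3 over GF(2): u^3 + u + 1, u^3 + u^2 + 1.
None of them divide P (all give nonzero remainder).
Monic irreducibles of degree 4 over GF(2): u^4 + u + 1, u^4 + u^3 + 1, u^4 + u^3 + u^2 + u + 1.
None of them divide P (all give nonzero remainder).
No irreducible factor of degree ≤ 4 exists, so P is irreducible over GF(2).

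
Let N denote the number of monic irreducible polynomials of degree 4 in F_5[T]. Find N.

150

x^(5^4) − x is the product of all monic irreducibles of degree dividing 4; Möbius inversion gives N = (1/4) Σ μ(4/d)·5^d.
Divisors of 4: 1, 2, 4; μ(4/d) for each: 0, -1, 1.
Σ = − 5^2 + 5^4 = 600.
N = 600/4 = 150.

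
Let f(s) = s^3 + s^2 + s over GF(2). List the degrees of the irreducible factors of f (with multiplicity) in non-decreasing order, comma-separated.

1, 2

Roots in GF(2): f(0) = 0 → root; f(1) = 1.
Linear factors from roots: (s).
Complete factorization: f(s) = (s)·(s^2 + s + 1).
Factor degrees with multiplicity: 1 + 2 = 3.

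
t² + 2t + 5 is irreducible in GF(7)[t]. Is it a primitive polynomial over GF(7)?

Yes

Write f(t) = t² + 2t + 5.
|GF(7^2)^×| = 7^2 − 1 = 48. Prime factorization: 48 = 2^4·3.
f is primitive ⇔ t has order 48 in GF(7)[t]/(f), i.e. t^(48/q) ≠ 1 for each prime q | 48.
t^(24) mod f = 6.
t^(16) mod f = 4.
None equal 1, so t has full order 48; f is primitive.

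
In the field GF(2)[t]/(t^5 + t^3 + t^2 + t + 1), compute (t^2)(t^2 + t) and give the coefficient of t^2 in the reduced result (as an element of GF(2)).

Multiply in GF(2)[t]: (t^2)·(t^2 + t) = t^4 + t^3.
Reduced: t^4 + t^3.

0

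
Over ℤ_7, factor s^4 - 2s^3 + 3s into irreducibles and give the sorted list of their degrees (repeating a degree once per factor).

Write g(s) = s^4 - 2s^3 + 3s.
Linear factors from roots: (s), (s + 3), (s + 1).
Complete factorization: g(s) = (s)·(s + 3)·(s + 1)^2.
Factor degrees with multiplicity: 1 + 1 + 1 + 1 = 4.

1, 1, 1, 1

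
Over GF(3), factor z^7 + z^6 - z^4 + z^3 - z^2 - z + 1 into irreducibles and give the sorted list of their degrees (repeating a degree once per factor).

2, 2, 3

Write h(z) = z^7 + z^6 - z^4 + z^3 - z^2 - z + 1.
Roots in GF(3): h(0) = 1; h(1) = 1; h(2) = 2.
Complete factorization: h(z) = (z^2 + 1)·(z^2 - z - 1)·(z^3 - z^2 - z - 1).
Factor degrees with multiplicity: 2 + 2 + 3 = 7.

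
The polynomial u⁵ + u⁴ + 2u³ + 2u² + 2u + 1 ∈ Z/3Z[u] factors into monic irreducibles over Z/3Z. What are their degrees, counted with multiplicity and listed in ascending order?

Write h(u) = u⁵ + u⁴ + 2u³ + 2u² + 2u + 1.
Roots in Z/3Z: h(0) = 1; h(1) = 0 → root; h(2) = 2.
Linear factors from roots: (u + 2).
Complete factorization: h(u) = (u + 2)^3·(u² + u + 2).
Factor degrees with multiplicity: 1 + 1 + 1 + 2 = 5.

1, 1, 1, 2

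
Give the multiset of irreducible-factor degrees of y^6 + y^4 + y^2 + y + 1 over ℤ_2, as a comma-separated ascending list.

Write f(y) = y^6 + y^4 + y^2 + y + 1.
Roots in ℤ_2: f(0) = 1; f(1) = 1.
Complete factorization: f(y) = (y^6 + y^4 + y^2 + y + 1).
Factor degrees with multiplicity: 6 = 6.

6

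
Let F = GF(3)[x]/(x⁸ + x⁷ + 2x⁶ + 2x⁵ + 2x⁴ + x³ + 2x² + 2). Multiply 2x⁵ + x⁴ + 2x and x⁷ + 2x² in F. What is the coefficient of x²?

Multiply in GF(3)[x]: (2x⁵ + x⁴ + 2x)·(x⁷ + 2x²) = 2x¹² + x¹¹ + 2x⁸ + x⁷ + 2x⁶ + x³.
Reduce using x⁸ ≡ 2x⁷ + x⁶ + x⁵ + x⁴ + 2x³ + x² + 1 (mod x⁸ + x⁷ + 2x⁶ + 2x⁵ + 2x⁴ + x³ + 2x² + 2).
Reduced: 2x⁶ + 2x⁵ + 2x³ + 2x² + x + 2.

2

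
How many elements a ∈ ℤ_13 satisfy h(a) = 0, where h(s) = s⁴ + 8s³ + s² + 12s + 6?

2

Evaluate at each of the 13 elements of ℤ_13:
h(0) = 6; h(1) = 2; h(2) = 10; h(3) = 10; h(4) = 6; h(5) = 0 → root; h(6) = 5; h(7) = 6; h(8) = 12; h(9) = 4; h(10) = 0 → root; h(11) = 3; h(12) = 1.
Roots: {5, 10}.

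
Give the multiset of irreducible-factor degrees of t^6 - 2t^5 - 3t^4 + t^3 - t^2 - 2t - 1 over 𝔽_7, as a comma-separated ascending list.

1, 1, 2, 2

Write h(t) = t^6 - 2t^5 - 3t^4 + t^3 - t^2 - 2t - 1.
Linear factors from roots: (t - 1), (t - 2).
Complete factorization: h(t) = (t - 2)·(t - 1)·(t^2 + 3t + 1)·(t^2 - 2t + 3).
Factor degrees with multiplicity: 1 + 1 + 2 + 2 = 6.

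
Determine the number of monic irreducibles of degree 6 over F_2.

The number of monic irreducibles of degree 6 over GF(2) is (1/6)·Σ_{d∣6} μ(6/d) 2^d.
Divisors of 6: 1, 2, 3, 6; μ(6/d) for each: 1, -1, -1, 1.
Σ = 2^1 − 2^2 − 2^3 + 2^6 = 54.
N = 54/6 = 9.

9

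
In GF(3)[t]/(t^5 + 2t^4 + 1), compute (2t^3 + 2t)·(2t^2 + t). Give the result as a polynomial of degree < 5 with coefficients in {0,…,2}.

Multiply in GF(3)[t]: (2t^3 + 2t)·(2t^2 + t) = t^5 + 2t^4 + t^3 + 2t^2.
Reduce using t^5 ≡ t^4 + 2 (mod t^5 + 2t^4 + 1).
Reduced: t^3 + 2t^2 + 2.

t^3 + 2t^2 + 2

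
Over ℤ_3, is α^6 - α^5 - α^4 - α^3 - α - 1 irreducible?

Yes

Write g(α) = α^6 - α^5 - α^4 - α^3 - α - 1.
Check for roots in ℤ_3: g(0) = 2; g(1) = 2; g(2) = 2.
No roots, so no linear factors.
Monic irreducibles of degree 2 over GF(3): α^2 + 1, α^2 + α - 1, α^2 - α - 1.
None of them divide g (all give nonzero remainder).
Degree-3 irreducible divisors: test the 8 monic irreducibles of degree 3 over GF(3).
None of them divide g (all give nonzero remainder).
No irreducible factor of degree ≤ 3 exists, so g is irreducible over GF(3).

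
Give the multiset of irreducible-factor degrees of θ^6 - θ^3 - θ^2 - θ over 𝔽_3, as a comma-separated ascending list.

Write f(θ) = θ^6 - θ^3 - θ^2 - θ.
Roots in 𝔽_3: f(0) = 0 → root; f(1) = 1; f(2) = 2.
Linear factors from roots: (θ).
Complete factorization: f(θ) = (θ)·(θ^2 + 1)·(θ^3 - θ - 1).
Factor degrees with multiplicity: 1 + 2 + 3 = 6.

1, 2, 3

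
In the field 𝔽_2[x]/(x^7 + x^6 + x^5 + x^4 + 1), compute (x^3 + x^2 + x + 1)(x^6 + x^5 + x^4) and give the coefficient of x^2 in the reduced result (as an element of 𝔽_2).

1

Multiply in 𝔽_2[x]: (x^3 + x^2 + x + 1)·(x^6 + x^5 + x^4) = x^9 + x^7 + x^6 + x^4.
Reduce using x^7 ≡ x^6 + x^5 + x^4 + 1 (mod x^7 + x^6 + x^5 + x^4 + 1).
Reduced: x^2 + x + 1.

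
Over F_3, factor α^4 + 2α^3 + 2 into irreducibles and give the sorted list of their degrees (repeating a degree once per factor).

Write f(α) = α^4 + 2α^3 + 2.
Roots in F_3: f(0) = 2; f(1) = 2; f(2) = 1.
Complete factorization: f(α) = (α^4 + 2α^3 + 2).
Factor degrees with multiplicity: 4 = 4.

4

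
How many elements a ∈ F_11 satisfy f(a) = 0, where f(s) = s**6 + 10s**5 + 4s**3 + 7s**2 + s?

4

Evaluate at each of the 11 elements of F_11:
f(0) = 0 → root; f(1) = 1; f(2) = 6; f(3) = 0 → root; f(4) = 1; f(5) = 2; f(6) = 6; f(7) = 0 → root; f(8) = 0 → root; f(9) = 2; f(10) = 4.
Roots: {0, 3, 7, 8}.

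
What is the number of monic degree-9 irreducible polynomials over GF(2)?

The number of monic irreducibles of degree 9 over GF(2) is (1/9)·Σ_{d∣9} μ(9/d) 2^d.
Divisors of 9: 1, 3, 9; μ(9/d) for each: 0, -1, 1.
Σ = − 2^3 + 2^9 = 504.
N = 504/9 = 56.

56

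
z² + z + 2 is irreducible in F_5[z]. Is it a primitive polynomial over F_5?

Write f(z) = z² + z + 2.
|GF(5^2)^×| = 5^2 − 1 = 24. Prime factorization: 24 = 2^3·3.
f is primitive ⇔ z has order 24 in GF(5)[z]/(f), i.e. z^(24/q) ≠ 1 for each prime q | 24.
z^(12) mod f = 4.
z^(8) mod f = 3z + 1.
None equal 1, so z has full order 24; f is primitive.

Yes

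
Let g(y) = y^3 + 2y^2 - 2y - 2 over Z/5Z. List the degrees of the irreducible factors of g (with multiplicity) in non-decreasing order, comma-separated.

1, 2

Roots in Z/5Z: g(0) = 3; g(1) = 4; g(2) = 0 → root; g(3) = 2; g(4) = 1.
Linear factors from roots: (y - 2).
Complete factorization: g(y) = (y - 2)·(y^2 - y + 1).
Factor degrees with multiplicity: 1 + 2 = 3.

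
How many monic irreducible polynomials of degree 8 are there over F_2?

30

Gauss's count: N_{2}(8) = (1/8) Σ_{d|8} μ(8/d)·2^d.
Divisors of 8: 1, 2, 4, 8; μ(8/d) for each: 0, 0, -1, 1.
Σ = − 2^4 + 2^8 = 240.
N = 240/8 = 30.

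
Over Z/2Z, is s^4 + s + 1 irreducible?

Write P(s) = s^4 + s + 1.
Check for roots in Z/2Z: P(0) = 1; P(1) = 1.
No roots, so no linear factors.
Monic irreducibles of degree 2 over GF(2): s^2 + s + 1.
None of them divide P (all give nonzero remainder).
No irreducible factor of degree ≤ 2 exists, so P is irreducible over GF(2).

Yes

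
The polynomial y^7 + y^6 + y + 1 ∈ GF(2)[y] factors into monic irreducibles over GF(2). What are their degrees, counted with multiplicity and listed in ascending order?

Write g(y) = y^7 + y^6 + y + 1.
Roots in GF(2): g(0) = 1; g(1) = 0 → root.
Linear factors from roots: (y + 1).
Complete factorization: g(y) = (y + 1)^3·(y^2 + y + 1)^2.
Factor degrees with multiplicity: 1 + 1 + 1 + 2 + 2 = 7.

1, 1, 1, 2, 2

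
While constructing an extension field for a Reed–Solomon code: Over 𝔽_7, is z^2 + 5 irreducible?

Write m(z) = z^2 + 5.
Check for roots in 𝔽_7: m(0) = 5; m(1) = 6; m(2) = 2; m(3) = 0 → root; m(4) = 0 → root; m(5) = 2; m(6) = 6.
m(3) = 0, so (z − 3) divides m(z); m is reducible.

No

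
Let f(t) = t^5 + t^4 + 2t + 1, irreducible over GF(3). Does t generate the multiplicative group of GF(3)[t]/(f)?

Yes

|GF(3^5)^×| = 3^5 − 1 = 242. Prime factorization: 242 = 2·11^2.
f is primitive ⇔ t has order 242 in GF(3)[t]/(f), i.e. t^(242/q) ≠ 1 for each prime q | 242.
t^(121) mod f = 2.
t^(22) mod f = t^3 + 2.
None equal 1, so t has full order 242; f is primitive.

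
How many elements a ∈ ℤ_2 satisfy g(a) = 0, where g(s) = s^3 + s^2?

2

Evaluate at each of the 2 elements of ℤ_2:
g(0) = 0 → root; g(1) = 0 → root.
Roots: {0, 1}.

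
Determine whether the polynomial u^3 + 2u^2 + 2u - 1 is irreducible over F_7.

Yes

Write g(u) = u^3 + 2u^2 + 2u - 1.
Check for roots in F_7: g(0) = 6; g(1) = 4; g(2) = 5; g(3) = 1; g(4) = 5; g(5) = 2; g(6) = 5.
No roots. A degree-3 polynomial over a field with no linear factor is irreducible.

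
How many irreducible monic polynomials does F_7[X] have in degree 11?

x^(7^11) − x is the product of all monic irreducibles of degree dividing 11; Möbius inversion gives N = (1/11) Σ μ(11/d)·7^d.
Divisors of 11: 1, 11; μ(11/d) for each: -1, 1.
Σ = − 7^1 + 7^11 = 1977326736.
N = 1977326736/11 = 179756976.

179756976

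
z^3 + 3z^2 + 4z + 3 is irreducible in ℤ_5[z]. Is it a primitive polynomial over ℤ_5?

Write f(z) = z^3 + 3z^2 + 4z + 3.
|GF(5^3)^×| = 5^3 − 1 = 124. Prime factorization: 124 = 2^2·31.
f is primitive ⇔ z has order 124 in GF(5)[z]/(f), i.e. z^(124/q) ≠ 1 for each prime q | 124.
z^(62) mod f = 4.
z^(4) mod f = 4z + 4.
None equal 1, so z has full order 124; f is primitive.

Yes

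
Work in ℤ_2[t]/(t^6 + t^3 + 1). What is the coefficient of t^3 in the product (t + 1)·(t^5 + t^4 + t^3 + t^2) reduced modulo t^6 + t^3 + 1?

1

Multiply in ℤ_2[t]: (t + 1)·(t^5 + t^4 + t^3 + t^2) = t^6 + t^2.
Reduce using t^6 ≡ t^3 + 1 (mod t^6 + t^3 + 1).
Reduced: t^3 + t^2 + 1.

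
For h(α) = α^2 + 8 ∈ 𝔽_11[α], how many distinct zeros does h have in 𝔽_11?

Evaluate at each of the 11 elements of 𝔽_11:
h(0) = 8; h(1) = 9; h(2) = 1; h(3) = 6; h(4) = 2; h(5) = 0 → root; h(6) = 0 → root; h(7) = 2; h(8) = 6; h(9) = 1; h(10) = 9.
Roots: {5, 6}.

2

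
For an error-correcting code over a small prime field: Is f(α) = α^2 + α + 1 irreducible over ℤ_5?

Check for roots in ℤ_5: f(0) = 1; f(1) = 3; f(2) = 2; f(3) = 3; f(4) = 1.
No roots. A degree-2 polynomial over a field with no linear factor is irreducible.

Yes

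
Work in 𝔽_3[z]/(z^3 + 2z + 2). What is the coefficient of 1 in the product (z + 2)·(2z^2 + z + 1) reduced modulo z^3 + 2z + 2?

Multiply in 𝔽_3[z]: (z + 2)·(2z^2 + z + 1) = 2z^3 + 2z^2 + 2.
Reduce using z^3 ≡ z + 1 (mod z^3 + 2z + 2).
Reduced: 2z^2 + 2z + 1.

1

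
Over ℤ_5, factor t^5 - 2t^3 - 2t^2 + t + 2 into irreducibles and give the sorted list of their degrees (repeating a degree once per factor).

Write f(t) = t^5 - 2t^3 - 2t^2 + t + 2.
Roots in ℤ_5: f(0) = 2; f(1) = 0 → root; f(2) = 2; f(3) = 1; f(4) = 0 → root.
Linear factors from roots: (t - 1), (t + 1).
Complete factorization: f(t) = (t + 1)·(t - 1)·(t^3 - t - 2).
Factor degrees with multiplicity: 1 + 1 + 3 = 5.

1, 1, 3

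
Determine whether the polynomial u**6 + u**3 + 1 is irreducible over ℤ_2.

Write h(u) = u**6 + u**3 + 1.
Check for roots in ℤ_2: h(0) = 1; h(1) = 1.
No roots, so no linear factors.
Monic irreducibles of degree 2 over GF(2): u**2 + u + 1.
None of them divide h (all give nonzero remainder).
Monic irreducibles of degree 3 over GF(2): u**3 + u + 1, u**3 + u**2 + 1.
None of them divide h (all give nonzero remainder).
No irreducible factor of degree ≤ 3 exists, so h is irreducible over GF(2).

Yes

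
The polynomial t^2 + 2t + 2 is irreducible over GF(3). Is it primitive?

Yes

Write f(t) = t^2 + 2t + 2.
|GF(3^2)^×| = 3^2 − 1 = 8. Prime factorization: 8 = 2^3.
f is primitive ⇔ t has order 8 in GF(3)[t]/(f), i.e. t^(8/q) ≠ 1 for each prime q | 8.
t^(4) mod f = 2.
None equal 1, so t has full order 8; f is primitive.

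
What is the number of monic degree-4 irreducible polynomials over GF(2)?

Gauss's count: N_{2}(4) = (1/4) Σ_{d|4} μ(4/d)·2^d.
Divisors of 4: 1, 2, 4; μ(4/d) for each: 0, -1, 1.
Σ = − 2^2 + 2^4 = 12.
N = 12/4 = 3.

3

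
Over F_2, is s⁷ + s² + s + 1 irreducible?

Write P(s) = s⁷ + s² + s + 1.
Check for roots in F_2: P(0) = 1; P(1) = 0 → root.
P(1) = 0, so (s − 1) divides P(s); P is reducible.

No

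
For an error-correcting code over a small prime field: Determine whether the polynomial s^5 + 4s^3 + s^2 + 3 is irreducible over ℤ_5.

Write m(s) = s^5 + 4s^3 + s^2 + 3.
Check for roots in ℤ_5: m(0) = 3; m(1) = 4; m(2) = 1; m(3) = 3; m(4) = 4.
No roots, so no linear factors.
Degree-2 irreducible divisors: test the 10 monic irreducibles of degree 2 over GF(5).
None of them divide m (all give nonzero remainder).
No irreducible factor of degree ≤ 2 exists, so m is irreducible over GF(5).

Yes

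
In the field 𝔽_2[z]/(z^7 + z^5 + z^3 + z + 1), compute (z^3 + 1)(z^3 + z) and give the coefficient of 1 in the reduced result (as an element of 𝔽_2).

Multiply in 𝔽_2[z]: (z^3 + 1)·(z^3 + z) = z^6 + z^4 + z^3 + z.
Reduced: z^6 + z^4 + z^3 + z.

0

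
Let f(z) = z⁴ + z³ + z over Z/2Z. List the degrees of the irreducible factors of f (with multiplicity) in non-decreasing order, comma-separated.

1, 3

Roots in Z/2Z: f(0) = 0 → root; f(1) = 1.
Linear factors from roots: (z).
Complete factorization: f(z) = (z)·(z³ + z² + 1).
Factor degrees with multiplicity: 1 + 3 = 4.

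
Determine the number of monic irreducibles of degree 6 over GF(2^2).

670

Gauss's count: N_{4}(6) = (1/6) Σ_{d|6} μ(6/d)·4^d.
Divisors of 6: 1, 2, 3, 6; μ(6/d) for each: 1, -1, -1, 1.
Σ = 4^1 − 4^2 − 4^3 + 4^6 = 4020.
N = 4020/6 = 670.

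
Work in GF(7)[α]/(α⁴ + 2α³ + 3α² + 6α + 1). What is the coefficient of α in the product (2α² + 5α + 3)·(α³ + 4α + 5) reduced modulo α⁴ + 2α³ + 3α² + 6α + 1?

Multiply in GF(7)[α]: (2α² + 5α + 3)·(α³ + 4α + 5) = 2α⁵ + 5α⁴ + 4α³ + 2α² + 2α + 1.
Reduce using α⁴ ≡ 5α³ + 4α² + α + 6 (mod α⁴ + 2α³ + 3α² + 6α + 1).
Reduced: 3α³ + α² + α.

1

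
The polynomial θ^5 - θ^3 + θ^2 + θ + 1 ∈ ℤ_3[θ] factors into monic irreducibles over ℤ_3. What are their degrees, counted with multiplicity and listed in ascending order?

1, 2, 2

Write g(θ) = θ^5 - θ^3 + θ^2 + θ + 1.
Roots in ℤ_3: g(0) = 1; g(1) = 0 → root; g(2) = 1.
Linear factors from roots: (θ - 1).
Complete factorization: g(θ) = (θ - 1)·(θ^2 + 1)·(θ^2 + θ - 1).
Factor degrees with multiplicity: 1 + 2 + 2 = 5.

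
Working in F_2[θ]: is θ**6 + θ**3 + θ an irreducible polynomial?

No

Write f(θ) = θ**6 + θ**3 + θ.
Check for roots in F_2: f(0) = 0 → root; f(1) = 1.
f(0) = 0, so (θ) divides f(θ); f is reducible.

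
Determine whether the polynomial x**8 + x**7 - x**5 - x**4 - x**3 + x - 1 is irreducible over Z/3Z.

Yes

Write P(x) = x**8 + x**7 - x**5 - x**4 - x**3 + x - 1.
Check for roots in Z/3Z: P(0) = 2; P(1) = 2; P(2) = 2.
No roots, so no linear factors.
Monic irreducibles of degree 2 over GF(3): x**2 + 1, x**2 + x - 1, x**2 - x - 1.
None of them divide P (all give nonzero remainder).
Degree-3 irreducible divisors: test the 8 monic irreducibles of degree 3 over GF(3).
None of them divide P (all give nonzero remainder).
Degree-4 irreducible divisors: test the 18 monic irreducibles of degree 4 over GF(3).
None of them divide P (all give nonzero remainder).
No irreducible factor of degree ≤ 4 exists, so P is irreducible over GF(3).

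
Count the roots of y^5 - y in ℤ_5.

5

Write h(y) = y^5 - y.
Evaluate at each of the 5 elements of ℤ_5:
h(0) = 0 → root; h(1) = 0 → root; h(2) = 0 → root; h(3) = 0 → root; h(4) = 0 → root.
Roots: {0, 1, 2, 3, 4}.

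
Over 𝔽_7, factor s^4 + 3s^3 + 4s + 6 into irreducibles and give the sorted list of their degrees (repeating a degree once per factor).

1, 1, 2

Write g(s) = s^4 + 3s^3 + 4s + 6.
Linear factors from roots: (s + 6), (s + 1).
Complete factorization: g(s) = (s + 1)·(s + 6)·(s^2 + 3s + 1).
Factor degrees with multiplicity: 1 + 1 + 2 = 4.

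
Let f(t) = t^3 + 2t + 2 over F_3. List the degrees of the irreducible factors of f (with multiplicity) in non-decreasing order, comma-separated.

Roots in F_3: f(0) = 2; f(1) = 2; f(2) = 2.
Complete factorization: f(t) = (t^3 + 2t + 2).
Factor degrees with multiplicity: 3 = 3.

3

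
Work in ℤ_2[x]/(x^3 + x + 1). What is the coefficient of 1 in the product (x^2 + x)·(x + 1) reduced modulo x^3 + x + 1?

Multiply in ℤ_2[x]: (x^2 + x)·(x + 1) = x^3 + x.
Reduce using x^3 ≡ x + 1 (mod x^3 + x + 1).
Reduced: 1.

1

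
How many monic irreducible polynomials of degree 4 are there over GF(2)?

3

By the necklace-counting formula, N_2(4) = (1/4) Σ_{d|4} μ(4/d)·2^d.
Divisors of 4: 1, 2, 4; μ(4/d) for each: 0, -1, 1.
Σ = − 2^2 + 2^4 = 12.
N = 12/4 = 3.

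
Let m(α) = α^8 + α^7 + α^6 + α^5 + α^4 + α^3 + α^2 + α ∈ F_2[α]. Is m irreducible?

Check for roots in F_2: m(0) = 0 → root; m(1) = 0 → root.
m(0) = 0, so (α) divides m(α); m is reducible.

No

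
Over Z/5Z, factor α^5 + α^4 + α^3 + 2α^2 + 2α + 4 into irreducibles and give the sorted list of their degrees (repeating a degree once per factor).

Write g(α) = α^5 + α^4 + α^3 + 2α^2 + 2α + 4.
Roots in Z/5Z: g(0) = 4; g(1) = 1; g(2) = 2; g(3) = 4; g(4) = 3.
Complete factorization: g(α) = (α^5 + α^4 + α^3 + 2α^2 + 2α + 4).
Factor degrees with multiplicity: 5 = 5.

5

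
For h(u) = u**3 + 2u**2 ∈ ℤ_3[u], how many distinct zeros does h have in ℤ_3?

Evaluate at each of the 3 elements of ℤ_3:
h(0) = 0 → root; h(1) = 0 → root; h(2) = 1.
Roots: {0, 1}.

2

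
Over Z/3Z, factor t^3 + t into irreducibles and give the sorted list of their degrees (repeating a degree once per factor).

Write g(t) = t^3 + t.
Roots in Z/3Z: g(0) = 0 → root; g(1) = 2; g(2) = 1.
Linear factors from roots: (t).
Complete factorization: g(t) = (t)·(t^2 + 1).
Factor degrees with multiplicity: 1 + 2 = 3.

1, 2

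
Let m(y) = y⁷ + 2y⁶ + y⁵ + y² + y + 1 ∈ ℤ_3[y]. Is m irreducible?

Check for roots in ℤ_3: m(0) = 1; m(1) = 1; m(2) = 1.
No roots, so no linear factors.
Monic irreducibles of degree 2 over GF(3): y² + 1, y² + y + 2, y² + 2y + 2.
None of them divide m (all give nonzero remainder).
Degree-3 irreducible divisors: test the 8 monic irreducibles of degree 3 over GF(3).
None of them divide m (all give nonzero remainder).
No irreducible factor of degree ≤ 3 exists, so m is irreducible over GF(3).

Yes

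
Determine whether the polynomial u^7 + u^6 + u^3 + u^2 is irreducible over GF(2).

No

Write g(u) = u^7 + u^6 + u^3 + u^2.
Check for roots in GF(2): g(0) = 0 → root; g(1) = 0 → root.
g(0) = 0, so (u) divides g(u); g is reducible.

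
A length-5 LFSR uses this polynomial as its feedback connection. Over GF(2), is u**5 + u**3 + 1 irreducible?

Write f(u) = u**5 + u**3 + 1.
Check for roots in GF(2): f(0) = 1; f(1) = 1.
No roots, so no linear factors.
Monic irreducibles of degree 2 over GF(2): u**2 + u + 1.
None of them divide f (all give nonzero remainder).
No irreducible factor of degree ≤ 2 exists, so f is irreducible over GF(2).

Yes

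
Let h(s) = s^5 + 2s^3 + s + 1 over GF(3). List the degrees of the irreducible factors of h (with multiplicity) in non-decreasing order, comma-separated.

Roots in GF(3): h(0) = 1; h(1) = 2; h(2) = 0 → root.
Linear factors from roots: (s + 1).
Complete factorization: h(s) = (s + 1)^2·(s^3 + s^2 + 2s + 1).
Factor degrees with multiplicity: 1 + 1 + 3 = 5.

1, 1, 3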